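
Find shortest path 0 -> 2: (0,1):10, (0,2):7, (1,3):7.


Dijkstra from 0:
Distances: {0: 0, 1: 10, 2: 7, 3: 17}
Shortest distance to 2 = 7, path = [0, 2]


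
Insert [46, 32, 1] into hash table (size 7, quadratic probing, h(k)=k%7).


Insertions: 46->slot 4; 32->slot 5; 1->slot 1
Table: [None, 1, None, None, 46, 32, None]


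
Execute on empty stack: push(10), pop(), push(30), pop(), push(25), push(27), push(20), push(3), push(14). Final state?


push(10) -> [10]
pop() returns 10 -> []
push(30) -> [30]
pop() returns 30 -> []
push(25) -> [25]
push(27) -> [25, 27]
push(20) -> [25, 27, 20]
push(3) -> [25, 27, 20, 3]
push(14) -> [25, 27, 20, 3, 14]
Final stack (bottom to top): [25, 27, 20, 3, 14]


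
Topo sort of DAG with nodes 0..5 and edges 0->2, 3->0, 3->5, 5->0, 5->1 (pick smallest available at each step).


Kahn's algorithm, process smallest node first
Order: [3, 4, 5, 0, 1, 2]


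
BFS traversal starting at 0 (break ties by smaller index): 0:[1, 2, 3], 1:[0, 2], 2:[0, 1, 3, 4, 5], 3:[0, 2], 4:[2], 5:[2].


BFS queue: start with [0]
Visit order: [0, 1, 2, 3, 4, 5]


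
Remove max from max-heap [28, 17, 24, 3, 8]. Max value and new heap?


Max = 28
Replace root with last, heapify down
Resulting heap: [24, 17, 8, 3]


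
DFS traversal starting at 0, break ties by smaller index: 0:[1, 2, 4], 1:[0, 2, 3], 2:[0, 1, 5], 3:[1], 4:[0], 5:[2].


DFS stack-based: start with [0]
Visit order: [0, 1, 2, 5, 3, 4]


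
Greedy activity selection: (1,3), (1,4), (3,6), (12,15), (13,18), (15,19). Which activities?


Greedy: pick earliest-ending, then skip overlaps.
Selected (4 activities): [(1, 3), (3, 6), (12, 15), (15, 19)]


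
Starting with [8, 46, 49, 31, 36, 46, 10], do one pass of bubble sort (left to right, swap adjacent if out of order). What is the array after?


After one pass: [8, 46, 31, 36, 46, 10, 49]


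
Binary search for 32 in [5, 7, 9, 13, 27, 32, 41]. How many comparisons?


Search for 32:
[0,6] mid=3 arr[3]=13
[4,6] mid=5 arr[5]=32
Total: 2 comparisons


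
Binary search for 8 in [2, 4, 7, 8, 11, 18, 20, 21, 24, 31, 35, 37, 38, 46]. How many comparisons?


Search for 8:
[0,13] mid=6 arr[6]=20
[0,5] mid=2 arr[2]=7
[3,5] mid=4 arr[4]=11
[3,3] mid=3 arr[3]=8
Total: 4 comparisons


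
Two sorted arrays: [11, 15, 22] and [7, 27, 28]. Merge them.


Compare heads, take smaller each step.
Merged: [7, 11, 15, 22, 27, 28]


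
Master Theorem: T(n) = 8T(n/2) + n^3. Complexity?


a=8, b=2, c=3. log_2(8)=3 = c=3. Case 2: O(n^c log n) = O(n^3 log n)
Complexity: O(n^3 log n)


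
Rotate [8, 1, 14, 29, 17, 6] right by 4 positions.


Right rotate by 4: [14, 29, 17, 6, 8, 1]


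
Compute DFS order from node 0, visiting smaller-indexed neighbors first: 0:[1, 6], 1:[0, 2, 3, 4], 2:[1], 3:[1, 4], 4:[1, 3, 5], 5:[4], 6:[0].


DFS stack-based: start with [0]
Visit order: [0, 1, 2, 3, 4, 5, 6]


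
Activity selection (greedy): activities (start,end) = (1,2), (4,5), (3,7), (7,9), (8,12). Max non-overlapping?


Greedy: pick earliest-ending, then skip overlaps.
Selected (3 activities): [(1, 2), (4, 5), (7, 9)]


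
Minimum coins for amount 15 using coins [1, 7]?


dp[0]=0; dp[i]=1+min(dp[i-c] for c in coins)
...dp[10]=4, dp[11]=5, dp[12]=6, dp[13]=7, dp[14]=2, dp[15]=3
Minimum coins for 15 = 3


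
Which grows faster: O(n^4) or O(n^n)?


quartic grows slower than n^n
O(n^4) is asymptotically smaller; O(n^n) grows faster


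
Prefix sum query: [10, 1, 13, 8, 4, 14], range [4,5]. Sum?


Prefix sums: [0, 10, 11, 24, 32, 36, 50]
Sum[4..5] = prefix[6] - prefix[4] = 50 - 32 = 18


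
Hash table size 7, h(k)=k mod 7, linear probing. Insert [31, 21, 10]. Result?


Insertions: 31->slot 3; 21->slot 0; 10->slot 4
Table: [21, None, None, 31, 10, None, None]


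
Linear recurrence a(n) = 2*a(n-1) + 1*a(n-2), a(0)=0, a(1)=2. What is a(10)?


Build bottom-up:
...a(8)=816, a(9)=1970, a(10)=2*1970+1*816=4756


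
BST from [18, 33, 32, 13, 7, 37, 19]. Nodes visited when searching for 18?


BST root = 18
Search for 18: compare at each node
Path: [18]


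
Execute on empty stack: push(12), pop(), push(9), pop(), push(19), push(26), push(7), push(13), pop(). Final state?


push(12) -> [12]
pop() returns 12 -> []
push(9) -> [9]
pop() returns 9 -> []
push(19) -> [19]
push(26) -> [19, 26]
push(7) -> [19, 26, 7]
push(13) -> [19, 26, 7, 13]
pop() returns 13 -> [19, 26, 7]
Final stack (bottom to top): [19, 26, 7]


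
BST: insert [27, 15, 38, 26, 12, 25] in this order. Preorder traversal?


Root = 27; build tree by BST insertion.
Preorder traversal: [27, 15, 12, 26, 25, 38]


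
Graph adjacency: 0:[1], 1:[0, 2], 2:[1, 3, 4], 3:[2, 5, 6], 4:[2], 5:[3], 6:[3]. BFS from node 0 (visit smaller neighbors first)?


BFS queue: start with [0]
Visit order: [0, 1, 2, 3, 4, 5, 6]


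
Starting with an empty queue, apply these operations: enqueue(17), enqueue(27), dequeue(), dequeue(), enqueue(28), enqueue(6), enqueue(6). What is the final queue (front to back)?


enqueue(17) -> [17]
enqueue(27) -> [17, 27]
dequeue() returns 17 -> [27]
dequeue() returns 27 -> []
enqueue(28) -> [28]
enqueue(6) -> [28, 6]
enqueue(6) -> [28, 6, 6]
Final queue (front to back): [28, 6, 6]


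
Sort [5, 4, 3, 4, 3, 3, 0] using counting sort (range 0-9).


Count array: [1, 0, 0, 3, 2, 1, 0, 0, 0, 0]
Reconstruct: [0, 3, 3, 3, 4, 4, 5]


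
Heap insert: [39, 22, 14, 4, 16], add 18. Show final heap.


Append 18: [39, 22, 14, 4, 16, 18]
Bubble up: swap idx 5(18) with idx 2(14)
Result: [39, 22, 18, 4, 16, 14]


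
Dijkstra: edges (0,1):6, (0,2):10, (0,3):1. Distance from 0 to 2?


Dijkstra from 0:
Distances: {0: 0, 1: 6, 2: 10, 3: 1}
Shortest distance to 2 = 10, path = [0, 2]


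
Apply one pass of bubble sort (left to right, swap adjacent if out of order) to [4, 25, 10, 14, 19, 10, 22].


After one pass: [4, 10, 14, 19, 10, 22, 25]


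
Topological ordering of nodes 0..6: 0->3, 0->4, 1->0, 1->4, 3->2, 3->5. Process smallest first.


Kahn's algorithm, process smallest node first
Order: [1, 0, 3, 2, 4, 5, 6]


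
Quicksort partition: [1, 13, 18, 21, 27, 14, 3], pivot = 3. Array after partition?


Elements <= 3 go left of pivot.
Result: [1, 3, 18, 21, 27, 14, 13], pivot at index 1


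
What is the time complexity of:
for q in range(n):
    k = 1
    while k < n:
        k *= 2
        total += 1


Per nesting level: O(n) * O(log n) = O(n log n)
Complexity: O(n log n)


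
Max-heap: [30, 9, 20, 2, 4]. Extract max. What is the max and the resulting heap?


Max = 30
Replace root with last, heapify down
Resulting heap: [20, 9, 4, 2]


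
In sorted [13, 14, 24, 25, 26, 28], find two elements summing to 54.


Two pointers: lo=0, hi=5
Found pair: (26, 28) summing to 54


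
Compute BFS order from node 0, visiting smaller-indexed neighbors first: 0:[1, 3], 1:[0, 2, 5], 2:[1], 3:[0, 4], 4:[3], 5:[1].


BFS queue: start with [0]
Visit order: [0, 1, 3, 2, 5, 4]


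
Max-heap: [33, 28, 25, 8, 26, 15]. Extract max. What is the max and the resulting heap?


Max = 33
Replace root with last, heapify down
Resulting heap: [28, 26, 25, 8, 15]


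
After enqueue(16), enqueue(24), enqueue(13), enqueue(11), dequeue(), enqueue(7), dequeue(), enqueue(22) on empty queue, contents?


enqueue(16) -> [16]
enqueue(24) -> [16, 24]
enqueue(13) -> [16, 24, 13]
enqueue(11) -> [16, 24, 13, 11]
dequeue() returns 16 -> [24, 13, 11]
enqueue(7) -> [24, 13, 11, 7]
dequeue() returns 24 -> [13, 11, 7]
enqueue(22) -> [13, 11, 7, 22]
Final queue (front to back): [13, 11, 7, 22]


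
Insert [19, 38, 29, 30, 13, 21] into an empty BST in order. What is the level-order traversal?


Root = 19; build tree by BST insertion.
Level-Order traversal: [19, 13, 38, 29, 21, 30]


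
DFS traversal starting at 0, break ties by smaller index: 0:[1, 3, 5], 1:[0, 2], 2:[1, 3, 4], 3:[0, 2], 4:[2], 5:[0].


DFS stack-based: start with [0]
Visit order: [0, 1, 2, 3, 4, 5]


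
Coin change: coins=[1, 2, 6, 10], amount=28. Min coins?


dp[0]=0; dp[i]=1+min(dp[i-c] for c in coins)
...dp[23]=4, dp[24]=4, dp[25]=5, dp[26]=3, dp[27]=4, dp[28]=4
Minimum coins for 28 = 4


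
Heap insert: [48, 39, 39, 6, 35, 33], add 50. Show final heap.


Append 50: [48, 39, 39, 6, 35, 33, 50]
Bubble up: swap idx 6(50) with idx 2(39); swap idx 2(50) with idx 0(48)
Result: [50, 39, 48, 6, 35, 33, 39]


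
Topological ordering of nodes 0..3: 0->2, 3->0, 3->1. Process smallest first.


Kahn's algorithm, process smallest node first
Order: [3, 0, 1, 2]


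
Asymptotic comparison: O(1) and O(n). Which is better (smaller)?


constant grows slower than linear
O(1) is asymptotically smaller; O(n) grows faster


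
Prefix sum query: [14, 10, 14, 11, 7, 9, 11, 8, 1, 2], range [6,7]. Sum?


Prefix sums: [0, 14, 24, 38, 49, 56, 65, 76, 84, 85, 87]
Sum[6..7] = prefix[8] - prefix[6] = 84 - 65 = 19


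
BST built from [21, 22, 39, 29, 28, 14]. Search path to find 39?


BST root = 21
Search for 39: compare at each node
Path: [21, 22, 39]


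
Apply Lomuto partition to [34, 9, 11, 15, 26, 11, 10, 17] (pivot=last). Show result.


Elements <= 17 go left of pivot.
Result: [9, 11, 15, 11, 10, 17, 26, 34], pivot at index 5


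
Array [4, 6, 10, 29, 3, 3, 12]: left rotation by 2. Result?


Left rotate by 2: [10, 29, 3, 3, 12, 4, 6]


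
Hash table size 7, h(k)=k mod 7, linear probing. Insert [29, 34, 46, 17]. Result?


Insertions: 29->slot 1; 34->slot 6; 46->slot 4; 17->slot 3
Table: [None, 29, None, 17, 46, None, 34]


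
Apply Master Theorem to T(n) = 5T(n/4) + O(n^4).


a=5, b=4, c=4. log_4(5)=1.161 < c=4. Case 3: O(n^c) = O(n^4)
Complexity: O(n^4)


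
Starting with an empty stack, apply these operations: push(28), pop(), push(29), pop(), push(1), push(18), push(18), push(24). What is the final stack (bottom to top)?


push(28) -> [28]
pop() returns 28 -> []
push(29) -> [29]
pop() returns 29 -> []
push(1) -> [1]
push(18) -> [1, 18]
push(18) -> [1, 18, 18]
push(24) -> [1, 18, 18, 24]
Final stack (bottom to top): [1, 18, 18, 24]


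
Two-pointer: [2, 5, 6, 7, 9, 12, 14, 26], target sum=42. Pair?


Two pointers: lo=0, hi=7
No pair sums to 42


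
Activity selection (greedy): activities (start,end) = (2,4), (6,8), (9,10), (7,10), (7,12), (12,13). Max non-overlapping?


Greedy: pick earliest-ending, then skip overlaps.
Selected (4 activities): [(2, 4), (6, 8), (9, 10), (12, 13)]


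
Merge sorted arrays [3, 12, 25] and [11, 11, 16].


Compare heads, take smaller each step.
Merged: [3, 11, 11, 12, 16, 25]


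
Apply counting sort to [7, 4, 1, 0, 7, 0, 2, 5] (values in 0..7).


Count array: [2, 1, 1, 0, 1, 1, 0, 2]
Reconstruct: [0, 0, 1, 2, 4, 5, 7, 7]


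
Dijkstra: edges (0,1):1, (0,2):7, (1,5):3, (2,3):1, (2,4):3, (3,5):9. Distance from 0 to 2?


Dijkstra from 0:
Distances: {0: 0, 1: 1, 2: 7, 3: 8, 4: 10, 5: 4}
Shortest distance to 2 = 7, path = [0, 2]


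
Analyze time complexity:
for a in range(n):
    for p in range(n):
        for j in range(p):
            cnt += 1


Per nesting level: O(n) * O(n) * O(n) [triangular over p] = O(n^3)
Complexity: O(n^3)


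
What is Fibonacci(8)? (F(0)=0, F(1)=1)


F(n)=F(n-1)+F(n-2)
...F(6)=8, F(7)=13, F(8)=21


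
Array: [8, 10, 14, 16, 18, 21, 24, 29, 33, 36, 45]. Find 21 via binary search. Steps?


Search for 21:
[0,10] mid=5 arr[5]=21
Total: 1 comparisons


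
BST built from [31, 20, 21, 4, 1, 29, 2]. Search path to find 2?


BST root = 31
Search for 2: compare at each node
Path: [31, 20, 4, 1, 2]


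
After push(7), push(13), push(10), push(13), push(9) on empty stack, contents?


push(7) -> [7]
push(13) -> [7, 13]
push(10) -> [7, 13, 10]
push(13) -> [7, 13, 10, 13]
push(9) -> [7, 13, 10, 13, 9]
Final stack (bottom to top): [7, 13, 10, 13, 9]


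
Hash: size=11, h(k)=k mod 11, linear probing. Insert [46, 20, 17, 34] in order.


Insertions: 46->slot 2; 20->slot 9; 17->slot 6; 34->slot 1
Table: [None, 34, 46, None, None, None, 17, None, None, 20, None]


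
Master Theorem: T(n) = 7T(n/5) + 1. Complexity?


a=7, b=5, c=0. log_5(7)=1.209 > c=0. Case 1: O(n^log_b(a)) = O(n^1.209)
Complexity: O(n^1.209)


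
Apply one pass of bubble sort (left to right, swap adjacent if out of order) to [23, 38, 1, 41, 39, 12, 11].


After one pass: [23, 1, 38, 39, 12, 11, 41]


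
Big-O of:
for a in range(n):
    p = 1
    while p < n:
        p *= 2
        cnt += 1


Per nesting level: O(n) * O(log n) = O(n log n)
Complexity: O(n log n)


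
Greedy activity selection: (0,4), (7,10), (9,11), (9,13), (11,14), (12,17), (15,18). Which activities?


Greedy: pick earliest-ending, then skip overlaps.
Selected (4 activities): [(0, 4), (7, 10), (11, 14), (15, 18)]


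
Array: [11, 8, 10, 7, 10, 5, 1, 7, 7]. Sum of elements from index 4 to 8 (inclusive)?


Prefix sums: [0, 11, 19, 29, 36, 46, 51, 52, 59, 66]
Sum[4..8] = prefix[9] - prefix[4] = 66 - 36 = 30


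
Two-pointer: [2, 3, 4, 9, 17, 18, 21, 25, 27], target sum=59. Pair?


Two pointers: lo=0, hi=8
No pair sums to 59


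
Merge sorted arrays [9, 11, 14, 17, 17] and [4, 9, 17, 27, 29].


Compare heads, take smaller each step.
Merged: [4, 9, 9, 11, 14, 17, 17, 17, 27, 29]


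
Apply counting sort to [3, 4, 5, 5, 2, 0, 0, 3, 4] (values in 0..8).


Count array: [2, 0, 1, 2, 2, 2, 0, 0, 0]
Reconstruct: [0, 0, 2, 3, 3, 4, 4, 5, 5]


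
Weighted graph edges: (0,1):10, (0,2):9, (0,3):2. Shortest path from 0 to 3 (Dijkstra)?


Dijkstra from 0:
Distances: {0: 0, 1: 10, 2: 9, 3: 2}
Shortest distance to 3 = 2, path = [0, 3]


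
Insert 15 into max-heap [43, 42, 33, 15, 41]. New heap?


Append 15: [43, 42, 33, 15, 41, 15]
Bubble up: no swaps needed
Result: [43, 42, 33, 15, 41, 15]


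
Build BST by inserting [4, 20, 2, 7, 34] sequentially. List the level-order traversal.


Root = 4; build tree by BST insertion.
Level-Order traversal: [4, 2, 20, 7, 34]


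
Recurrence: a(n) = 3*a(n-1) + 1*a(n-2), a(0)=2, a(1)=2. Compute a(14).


Build bottom-up:
...a(12)=1217522, a(13)=4021202, a(14)=3*4021202+1*1217522=13281128


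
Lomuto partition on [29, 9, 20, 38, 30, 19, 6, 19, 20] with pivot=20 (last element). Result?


Elements <= 20 go left of pivot.
Result: [9, 20, 19, 6, 19, 20, 38, 30, 29], pivot at index 5


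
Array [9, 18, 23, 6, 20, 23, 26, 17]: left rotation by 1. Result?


Left rotate by 1: [18, 23, 6, 20, 23, 26, 17, 9]


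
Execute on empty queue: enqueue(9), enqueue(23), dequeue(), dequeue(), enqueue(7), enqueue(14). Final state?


enqueue(9) -> [9]
enqueue(23) -> [9, 23]
dequeue() returns 9 -> [23]
dequeue() returns 23 -> []
enqueue(7) -> [7]
enqueue(14) -> [7, 14]
Final queue (front to back): [7, 14]


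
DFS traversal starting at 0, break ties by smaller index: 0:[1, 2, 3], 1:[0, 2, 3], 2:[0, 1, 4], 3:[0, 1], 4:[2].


DFS stack-based: start with [0]
Visit order: [0, 1, 2, 4, 3]


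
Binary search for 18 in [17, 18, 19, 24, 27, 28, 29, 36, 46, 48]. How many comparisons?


Search for 18:
[0,9] mid=4 arr[4]=27
[0,3] mid=1 arr[1]=18
Total: 2 comparisons


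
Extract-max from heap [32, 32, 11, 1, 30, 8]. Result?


Max = 32
Replace root with last, heapify down
Resulting heap: [32, 30, 11, 1, 8]


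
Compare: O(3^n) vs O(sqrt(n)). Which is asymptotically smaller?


sublinear grows slower than exponential (base 3)
O(sqrt(n)) is asymptotically smaller; O(3^n) grows faster


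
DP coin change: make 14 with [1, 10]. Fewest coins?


dp[0]=0; dp[i]=1+min(dp[i-c] for c in coins)
...dp[9]=9, dp[10]=1, dp[11]=2, dp[12]=3, dp[13]=4, dp[14]=5
Minimum coins for 14 = 5


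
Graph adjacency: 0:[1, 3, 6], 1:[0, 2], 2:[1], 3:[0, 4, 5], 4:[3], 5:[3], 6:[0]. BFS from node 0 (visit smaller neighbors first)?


BFS queue: start with [0]
Visit order: [0, 1, 3, 6, 2, 4, 5]


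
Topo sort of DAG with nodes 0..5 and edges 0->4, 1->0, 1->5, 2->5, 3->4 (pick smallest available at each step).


Kahn's algorithm, process smallest node first
Order: [1, 0, 2, 3, 4, 5]


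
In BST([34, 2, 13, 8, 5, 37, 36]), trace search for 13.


BST root = 34
Search for 13: compare at each node
Path: [34, 2, 13]


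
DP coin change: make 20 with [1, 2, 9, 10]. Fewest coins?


dp[0]=0; dp[i]=1+min(dp[i-c] for c in coins)
...dp[15]=4, dp[16]=4, dp[17]=5, dp[18]=2, dp[19]=2, dp[20]=2
Minimum coins for 20 = 2


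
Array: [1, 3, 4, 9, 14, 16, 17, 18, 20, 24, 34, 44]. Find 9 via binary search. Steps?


Search for 9:
[0,11] mid=5 arr[5]=16
[0,4] mid=2 arr[2]=4
[3,4] mid=3 arr[3]=9
Total: 3 comparisons


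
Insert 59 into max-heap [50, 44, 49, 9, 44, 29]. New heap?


Append 59: [50, 44, 49, 9, 44, 29, 59]
Bubble up: swap idx 6(59) with idx 2(49); swap idx 2(59) with idx 0(50)
Result: [59, 44, 50, 9, 44, 29, 49]


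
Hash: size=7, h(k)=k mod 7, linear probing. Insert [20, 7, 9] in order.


Insertions: 20->slot 6; 7->slot 0; 9->slot 2
Table: [7, None, 9, None, None, None, 20]


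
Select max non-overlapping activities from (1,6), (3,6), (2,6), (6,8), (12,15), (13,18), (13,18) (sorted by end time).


Greedy: pick earliest-ending, then skip overlaps.
Selected (3 activities): [(1, 6), (6, 8), (12, 15)]


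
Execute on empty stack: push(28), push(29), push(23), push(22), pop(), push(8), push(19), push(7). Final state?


push(28) -> [28]
push(29) -> [28, 29]
push(23) -> [28, 29, 23]
push(22) -> [28, 29, 23, 22]
pop() returns 22 -> [28, 29, 23]
push(8) -> [28, 29, 23, 8]
push(19) -> [28, 29, 23, 8, 19]
push(7) -> [28, 29, 23, 8, 19, 7]
Final stack (bottom to top): [28, 29, 23, 8, 19, 7]


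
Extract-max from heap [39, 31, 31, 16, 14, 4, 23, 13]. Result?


Max = 39
Replace root with last, heapify down
Resulting heap: [31, 16, 31, 13, 14, 4, 23]


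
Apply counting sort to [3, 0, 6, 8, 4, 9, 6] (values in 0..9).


Count array: [1, 0, 0, 1, 1, 0, 2, 0, 1, 1]
Reconstruct: [0, 3, 4, 6, 6, 8, 9]


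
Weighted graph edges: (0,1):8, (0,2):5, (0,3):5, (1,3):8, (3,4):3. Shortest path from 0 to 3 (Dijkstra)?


Dijkstra from 0:
Distances: {0: 0, 1: 8, 2: 5, 3: 5, 4: 8}
Shortest distance to 3 = 5, path = [0, 3]


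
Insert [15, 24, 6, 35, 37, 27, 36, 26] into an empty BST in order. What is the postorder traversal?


Root = 15; build tree by BST insertion.
Postorder traversal: [6, 26, 27, 36, 37, 35, 24, 15]


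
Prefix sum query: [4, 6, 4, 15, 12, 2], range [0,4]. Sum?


Prefix sums: [0, 4, 10, 14, 29, 41, 43]
Sum[0..4] = prefix[5] - prefix[0] = 41 - 0 = 41


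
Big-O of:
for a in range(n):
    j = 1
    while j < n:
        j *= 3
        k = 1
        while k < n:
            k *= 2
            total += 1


Per nesting level: O(n) * O(log n) * O(log n) = O(n (log n)^2)
Complexity: O(n (log n)^2)


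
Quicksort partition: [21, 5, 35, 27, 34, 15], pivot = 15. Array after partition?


Elements <= 15 go left of pivot.
Result: [5, 15, 35, 27, 34, 21], pivot at index 1


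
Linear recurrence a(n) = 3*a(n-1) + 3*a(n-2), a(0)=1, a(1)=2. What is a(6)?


Build bottom-up:
...a(4)=126, a(5)=477, a(6)=3*477+3*126=1809


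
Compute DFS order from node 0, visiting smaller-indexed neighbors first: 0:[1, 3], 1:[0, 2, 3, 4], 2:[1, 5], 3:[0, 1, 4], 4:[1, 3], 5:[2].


DFS stack-based: start with [0]
Visit order: [0, 1, 2, 5, 3, 4]


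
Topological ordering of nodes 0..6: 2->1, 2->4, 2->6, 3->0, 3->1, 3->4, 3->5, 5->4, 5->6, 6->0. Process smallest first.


Kahn's algorithm, process smallest node first
Order: [2, 3, 1, 5, 4, 6, 0]


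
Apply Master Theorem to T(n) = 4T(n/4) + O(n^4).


a=4, b=4, c=4. log_4(4)=1 < c=4. Case 3: O(n^c) = O(n^4)
Complexity: O(n^4)


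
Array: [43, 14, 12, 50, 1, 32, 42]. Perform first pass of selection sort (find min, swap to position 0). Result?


After one pass: [1, 14, 12, 50, 43, 32, 42]


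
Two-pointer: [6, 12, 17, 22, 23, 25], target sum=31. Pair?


Two pointers: lo=0, hi=5
Found pair: (6, 25) summing to 31


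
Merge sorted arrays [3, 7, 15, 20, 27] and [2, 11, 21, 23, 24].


Compare heads, take smaller each step.
Merged: [2, 3, 7, 11, 15, 20, 21, 23, 24, 27]


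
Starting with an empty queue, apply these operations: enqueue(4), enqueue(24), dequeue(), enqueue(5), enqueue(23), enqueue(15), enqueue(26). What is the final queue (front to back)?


enqueue(4) -> [4]
enqueue(24) -> [4, 24]
dequeue() returns 4 -> [24]
enqueue(5) -> [24, 5]
enqueue(23) -> [24, 5, 23]
enqueue(15) -> [24, 5, 23, 15]
enqueue(26) -> [24, 5, 23, 15, 26]
Final queue (front to back): [24, 5, 23, 15, 26]


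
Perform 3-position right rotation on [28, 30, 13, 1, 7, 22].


Right rotate by 3: [1, 7, 22, 28, 30, 13]


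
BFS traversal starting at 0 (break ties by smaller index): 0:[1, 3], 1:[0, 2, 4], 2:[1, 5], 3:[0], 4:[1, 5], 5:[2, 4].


BFS queue: start with [0]
Visit order: [0, 1, 3, 2, 4, 5]


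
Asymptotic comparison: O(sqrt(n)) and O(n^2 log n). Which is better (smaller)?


sublinear grows slower than n^2 log n
O(sqrt(n)) is asymptotically smaller; O(n^2 log n) grows faster


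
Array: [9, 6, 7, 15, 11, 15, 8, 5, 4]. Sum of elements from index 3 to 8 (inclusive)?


Prefix sums: [0, 9, 15, 22, 37, 48, 63, 71, 76, 80]
Sum[3..8] = prefix[9] - prefix[3] = 80 - 22 = 58


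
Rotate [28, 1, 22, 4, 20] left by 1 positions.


Left rotate by 1: [1, 22, 4, 20, 28]


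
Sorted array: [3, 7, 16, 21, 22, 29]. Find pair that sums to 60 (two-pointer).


Two pointers: lo=0, hi=5
No pair sums to 60


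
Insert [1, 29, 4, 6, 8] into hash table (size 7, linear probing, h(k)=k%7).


Insertions: 1->slot 1; 29->slot 2; 4->slot 4; 6->slot 6; 8->slot 3
Table: [None, 1, 29, 8, 4, None, 6]


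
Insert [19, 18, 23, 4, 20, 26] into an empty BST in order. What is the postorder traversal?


Root = 19; build tree by BST insertion.
Postorder traversal: [4, 18, 20, 26, 23, 19]


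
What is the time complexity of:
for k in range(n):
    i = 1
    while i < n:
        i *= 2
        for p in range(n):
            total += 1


Per nesting level: O(n) * O(log n) * O(n) = O(n^2 log n)
Complexity: O(n^2 log n)


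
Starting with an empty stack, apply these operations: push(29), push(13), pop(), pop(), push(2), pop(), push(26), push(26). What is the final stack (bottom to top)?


push(29) -> [29]
push(13) -> [29, 13]
pop() returns 13 -> [29]
pop() returns 29 -> []
push(2) -> [2]
pop() returns 2 -> []
push(26) -> [26]
push(26) -> [26, 26]
Final stack (bottom to top): [26, 26]


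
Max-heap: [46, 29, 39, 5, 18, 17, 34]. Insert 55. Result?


Append 55: [46, 29, 39, 5, 18, 17, 34, 55]
Bubble up: swap idx 7(55) with idx 3(5); swap idx 3(55) with idx 1(29); swap idx 1(55) with idx 0(46)
Result: [55, 46, 39, 29, 18, 17, 34, 5]


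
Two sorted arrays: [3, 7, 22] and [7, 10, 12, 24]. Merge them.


Compare heads, take smaller each step.
Merged: [3, 7, 7, 10, 12, 22, 24]


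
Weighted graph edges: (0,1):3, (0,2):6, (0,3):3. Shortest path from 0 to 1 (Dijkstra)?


Dijkstra from 0:
Distances: {0: 0, 1: 3, 2: 6, 3: 3}
Shortest distance to 1 = 3, path = [0, 1]


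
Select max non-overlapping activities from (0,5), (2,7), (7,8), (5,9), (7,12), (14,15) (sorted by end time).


Greedy: pick earliest-ending, then skip overlaps.
Selected (3 activities): [(0, 5), (7, 8), (14, 15)]


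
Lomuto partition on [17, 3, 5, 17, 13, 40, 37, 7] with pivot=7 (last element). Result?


Elements <= 7 go left of pivot.
Result: [3, 5, 7, 17, 13, 40, 37, 17], pivot at index 2


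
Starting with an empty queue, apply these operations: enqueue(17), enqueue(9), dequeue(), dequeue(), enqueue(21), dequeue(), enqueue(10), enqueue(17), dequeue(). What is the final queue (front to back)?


enqueue(17) -> [17]
enqueue(9) -> [17, 9]
dequeue() returns 17 -> [9]
dequeue() returns 9 -> []
enqueue(21) -> [21]
dequeue() returns 21 -> []
enqueue(10) -> [10]
enqueue(17) -> [10, 17]
dequeue() returns 10 -> [17]
Final queue (front to back): [17]


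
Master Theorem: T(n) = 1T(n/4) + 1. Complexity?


a=1, b=4, c=0. log_4(1)=0 = c=0. Case 2: O(n^c log n) = O(log n)
Complexity: O(log n)


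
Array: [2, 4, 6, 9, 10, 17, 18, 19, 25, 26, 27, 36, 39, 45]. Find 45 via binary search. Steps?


Search for 45:
[0,13] mid=6 arr[6]=18
[7,13] mid=10 arr[10]=27
[11,13] mid=12 arr[12]=39
[13,13] mid=13 arr[13]=45
Total: 4 comparisons


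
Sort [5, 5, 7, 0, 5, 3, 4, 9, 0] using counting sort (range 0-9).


Count array: [2, 0, 0, 1, 1, 3, 0, 1, 0, 1]
Reconstruct: [0, 0, 3, 4, 5, 5, 5, 7, 9]


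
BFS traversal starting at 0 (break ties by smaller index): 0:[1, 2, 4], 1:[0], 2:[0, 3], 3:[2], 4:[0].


BFS queue: start with [0]
Visit order: [0, 1, 2, 4, 3]


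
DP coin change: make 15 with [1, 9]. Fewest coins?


dp[0]=0; dp[i]=1+min(dp[i-c] for c in coins)
...dp[10]=2, dp[11]=3, dp[12]=4, dp[13]=5, dp[14]=6, dp[15]=7
Minimum coins for 15 = 7


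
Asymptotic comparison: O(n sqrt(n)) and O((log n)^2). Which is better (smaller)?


polylogarithmic grows slower than n^1.5
O((log n)^2) is asymptotically smaller; O(n sqrt(n)) grows faster


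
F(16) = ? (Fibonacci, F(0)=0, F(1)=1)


F(n)=F(n-1)+F(n-2)
...F(14)=377, F(15)=610, F(16)=987


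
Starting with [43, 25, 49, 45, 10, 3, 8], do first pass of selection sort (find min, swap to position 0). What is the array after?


After one pass: [3, 25, 49, 45, 10, 43, 8]


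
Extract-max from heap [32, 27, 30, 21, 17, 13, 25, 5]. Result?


Max = 32
Replace root with last, heapify down
Resulting heap: [30, 27, 25, 21, 17, 13, 5]


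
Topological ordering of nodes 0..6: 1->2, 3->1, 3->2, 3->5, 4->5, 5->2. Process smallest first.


Kahn's algorithm, process smallest node first
Order: [0, 3, 1, 4, 5, 2, 6]


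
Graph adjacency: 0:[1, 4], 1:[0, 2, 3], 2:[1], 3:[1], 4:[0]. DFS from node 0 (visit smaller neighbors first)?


DFS stack-based: start with [0]
Visit order: [0, 1, 2, 3, 4]


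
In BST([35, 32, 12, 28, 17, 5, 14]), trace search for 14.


BST root = 35
Search for 14: compare at each node
Path: [35, 32, 12, 28, 17, 14]


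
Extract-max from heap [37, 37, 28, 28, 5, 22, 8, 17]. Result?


Max = 37
Replace root with last, heapify down
Resulting heap: [37, 28, 28, 17, 5, 22, 8]


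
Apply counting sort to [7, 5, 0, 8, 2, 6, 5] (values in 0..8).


Count array: [1, 0, 1, 0, 0, 2, 1, 1, 1]
Reconstruct: [0, 2, 5, 5, 6, 7, 8]


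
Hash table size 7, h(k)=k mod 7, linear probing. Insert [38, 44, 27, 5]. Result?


Insertions: 38->slot 3; 44->slot 2; 27->slot 6; 5->slot 5
Table: [None, None, 44, 38, None, 5, 27]


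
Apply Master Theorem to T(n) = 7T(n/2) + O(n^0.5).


a=7, b=2, c=0.5. log_2(7)=2.807 > c=0.5. Case 1: O(n^log_b(a)) = O(n^2.807)
Complexity: O(n^2.807)


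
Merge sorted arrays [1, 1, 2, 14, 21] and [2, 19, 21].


Compare heads, take smaller each step.
Merged: [1, 1, 2, 2, 14, 19, 21, 21]


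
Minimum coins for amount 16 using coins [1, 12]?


dp[0]=0; dp[i]=1+min(dp[i-c] for c in coins)
...dp[11]=11, dp[12]=1, dp[13]=2, dp[14]=3, dp[15]=4, dp[16]=5
Minimum coins for 16 = 5


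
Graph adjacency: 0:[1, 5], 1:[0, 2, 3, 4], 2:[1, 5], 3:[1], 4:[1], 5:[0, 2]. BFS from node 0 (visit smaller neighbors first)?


BFS queue: start with [0]
Visit order: [0, 1, 5, 2, 3, 4]


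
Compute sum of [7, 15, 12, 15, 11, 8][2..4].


Prefix sums: [0, 7, 22, 34, 49, 60, 68]
Sum[2..4] = prefix[5] - prefix[2] = 60 - 22 = 38


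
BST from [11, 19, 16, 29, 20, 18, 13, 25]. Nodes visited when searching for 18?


BST root = 11
Search for 18: compare at each node
Path: [11, 19, 16, 18]


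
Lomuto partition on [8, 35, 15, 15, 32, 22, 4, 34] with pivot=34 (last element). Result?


Elements <= 34 go left of pivot.
Result: [8, 15, 15, 32, 22, 4, 34, 35], pivot at index 6


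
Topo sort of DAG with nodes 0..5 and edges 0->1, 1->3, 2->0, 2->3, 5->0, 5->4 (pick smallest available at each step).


Kahn's algorithm, process smallest node first
Order: [2, 5, 0, 1, 3, 4]


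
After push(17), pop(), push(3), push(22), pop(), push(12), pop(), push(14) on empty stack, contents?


push(17) -> [17]
pop() returns 17 -> []
push(3) -> [3]
push(22) -> [3, 22]
pop() returns 22 -> [3]
push(12) -> [3, 12]
pop() returns 12 -> [3]
push(14) -> [3, 14]
Final stack (bottom to top): [3, 14]


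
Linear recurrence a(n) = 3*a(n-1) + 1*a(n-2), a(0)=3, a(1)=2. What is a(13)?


Build bottom-up:
...a(11)=411473, a(12)=1359003, a(13)=3*1359003+1*411473=4488482


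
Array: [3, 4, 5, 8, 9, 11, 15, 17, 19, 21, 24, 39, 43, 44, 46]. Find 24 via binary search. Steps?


Search for 24:
[0,14] mid=7 arr[7]=17
[8,14] mid=11 arr[11]=39
[8,10] mid=9 arr[9]=21
[10,10] mid=10 arr[10]=24
Total: 4 comparisons


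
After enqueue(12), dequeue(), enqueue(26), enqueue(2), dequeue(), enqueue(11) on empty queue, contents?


enqueue(12) -> [12]
dequeue() returns 12 -> []
enqueue(26) -> [26]
enqueue(2) -> [26, 2]
dequeue() returns 26 -> [2]
enqueue(11) -> [2, 11]
Final queue (front to back): [2, 11]


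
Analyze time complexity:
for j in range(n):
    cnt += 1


Per nesting level: O(n) = O(n)
Complexity: O(n)


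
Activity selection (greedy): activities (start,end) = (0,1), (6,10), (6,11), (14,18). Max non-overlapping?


Greedy: pick earliest-ending, then skip overlaps.
Selected (3 activities): [(0, 1), (6, 10), (14, 18)]


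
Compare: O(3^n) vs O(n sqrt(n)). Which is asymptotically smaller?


n^1.5 grows slower than exponential (base 3)
O(n sqrt(n)) is asymptotically smaller; O(3^n) grows faster


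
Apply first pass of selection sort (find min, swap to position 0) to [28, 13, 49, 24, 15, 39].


After one pass: [13, 28, 49, 24, 15, 39]


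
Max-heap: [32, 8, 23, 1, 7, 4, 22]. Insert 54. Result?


Append 54: [32, 8, 23, 1, 7, 4, 22, 54]
Bubble up: swap idx 7(54) with idx 3(1); swap idx 3(54) with idx 1(8); swap idx 1(54) with idx 0(32)
Result: [54, 32, 23, 8, 7, 4, 22, 1]


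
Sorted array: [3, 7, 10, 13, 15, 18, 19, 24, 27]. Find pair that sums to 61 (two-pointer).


Two pointers: lo=0, hi=8
No pair sums to 61


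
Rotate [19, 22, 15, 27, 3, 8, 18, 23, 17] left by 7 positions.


Left rotate by 7: [23, 17, 19, 22, 15, 27, 3, 8, 18]


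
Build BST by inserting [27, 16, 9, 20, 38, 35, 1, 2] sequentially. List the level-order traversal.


Root = 27; build tree by BST insertion.
Level-Order traversal: [27, 16, 38, 9, 20, 35, 1, 2]


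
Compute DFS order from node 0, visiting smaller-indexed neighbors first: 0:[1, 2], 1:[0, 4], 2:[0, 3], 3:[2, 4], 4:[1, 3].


DFS stack-based: start with [0]
Visit order: [0, 1, 4, 3, 2]


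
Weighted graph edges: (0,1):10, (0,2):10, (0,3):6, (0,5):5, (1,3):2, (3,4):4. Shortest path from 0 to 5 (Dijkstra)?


Dijkstra from 0:
Distances: {0: 0, 1: 8, 2: 10, 3: 6, 4: 10, 5: 5}
Shortest distance to 5 = 5, path = [0, 5]


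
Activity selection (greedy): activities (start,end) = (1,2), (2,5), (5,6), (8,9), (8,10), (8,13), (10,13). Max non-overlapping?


Greedy: pick earliest-ending, then skip overlaps.
Selected (5 activities): [(1, 2), (2, 5), (5, 6), (8, 9), (10, 13)]


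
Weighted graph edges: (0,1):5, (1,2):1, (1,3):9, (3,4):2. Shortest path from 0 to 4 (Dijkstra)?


Dijkstra from 0:
Distances: {0: 0, 1: 5, 2: 6, 3: 14, 4: 16}
Shortest distance to 4 = 16, path = [0, 1, 3, 4]


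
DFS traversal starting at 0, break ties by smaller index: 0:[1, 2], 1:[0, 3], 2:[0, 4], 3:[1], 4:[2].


DFS stack-based: start with [0]
Visit order: [0, 1, 3, 2, 4]


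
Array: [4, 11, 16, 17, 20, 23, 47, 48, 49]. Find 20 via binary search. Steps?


Search for 20:
[0,8] mid=4 arr[4]=20
Total: 1 comparisons


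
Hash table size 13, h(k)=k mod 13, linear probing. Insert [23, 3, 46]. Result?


Insertions: 23->slot 10; 3->slot 3; 46->slot 7
Table: [None, None, None, 3, None, None, None, 46, None, None, 23, None, None]


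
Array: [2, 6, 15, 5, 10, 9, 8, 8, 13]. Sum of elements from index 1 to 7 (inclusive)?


Prefix sums: [0, 2, 8, 23, 28, 38, 47, 55, 63, 76]
Sum[1..7] = prefix[8] - prefix[1] = 63 - 2 = 61


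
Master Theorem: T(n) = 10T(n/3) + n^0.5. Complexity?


a=10, b=3, c=0.5. log_3(10)=2.096 > c=0.5. Case 1: O(n^log_b(a)) = O(n^2.096)
Complexity: O(n^2.096)


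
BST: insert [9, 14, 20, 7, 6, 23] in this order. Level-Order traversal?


Root = 9; build tree by BST insertion.
Level-Order traversal: [9, 7, 14, 6, 20, 23]


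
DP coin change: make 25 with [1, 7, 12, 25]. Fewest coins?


dp[0]=0; dp[i]=1+min(dp[i-c] for c in coins)
...dp[20]=3, dp[21]=3, dp[22]=4, dp[23]=5, dp[24]=2, dp[25]=1
Minimum coins for 25 = 1


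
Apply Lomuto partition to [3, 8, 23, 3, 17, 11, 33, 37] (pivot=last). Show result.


Elements <= 37 go left of pivot.
Result: [3, 8, 23, 3, 17, 11, 33, 37], pivot at index 7


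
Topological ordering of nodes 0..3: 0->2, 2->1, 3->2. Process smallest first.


Kahn's algorithm, process smallest node first
Order: [0, 3, 2, 1]


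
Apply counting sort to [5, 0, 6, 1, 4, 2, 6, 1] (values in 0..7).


Count array: [1, 2, 1, 0, 1, 1, 2, 0]
Reconstruct: [0, 1, 1, 2, 4, 5, 6, 6]


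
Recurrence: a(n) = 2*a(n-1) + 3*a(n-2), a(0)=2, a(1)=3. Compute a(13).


Build bottom-up:
...a(11)=221433, a(12)=664302, a(13)=2*664302+3*221433=1992903


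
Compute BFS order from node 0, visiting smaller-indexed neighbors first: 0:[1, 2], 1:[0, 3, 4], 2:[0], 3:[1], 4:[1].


BFS queue: start with [0]
Visit order: [0, 1, 2, 3, 4]


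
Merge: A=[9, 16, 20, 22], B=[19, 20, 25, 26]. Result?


Compare heads, take smaller each step.
Merged: [9, 16, 19, 20, 20, 22, 25, 26]


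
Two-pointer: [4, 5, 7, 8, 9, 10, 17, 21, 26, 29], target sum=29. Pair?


Two pointers: lo=0, hi=9
Found pair: (8, 21) summing to 29


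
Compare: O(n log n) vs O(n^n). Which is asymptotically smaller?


linearithmic grows slower than n^n
O(n log n) is asymptotically smaller; O(n^n) grows faster


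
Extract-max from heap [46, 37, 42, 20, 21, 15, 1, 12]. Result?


Max = 46
Replace root with last, heapify down
Resulting heap: [42, 37, 15, 20, 21, 12, 1]


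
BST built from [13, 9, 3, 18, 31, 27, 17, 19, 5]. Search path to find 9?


BST root = 13
Search for 9: compare at each node
Path: [13, 9]


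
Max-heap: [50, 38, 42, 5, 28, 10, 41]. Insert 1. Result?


Append 1: [50, 38, 42, 5, 28, 10, 41, 1]
Bubble up: no swaps needed
Result: [50, 38, 42, 5, 28, 10, 41, 1]


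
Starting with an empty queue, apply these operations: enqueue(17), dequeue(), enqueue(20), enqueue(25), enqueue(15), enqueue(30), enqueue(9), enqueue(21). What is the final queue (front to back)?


enqueue(17) -> [17]
dequeue() returns 17 -> []
enqueue(20) -> [20]
enqueue(25) -> [20, 25]
enqueue(15) -> [20, 25, 15]
enqueue(30) -> [20, 25, 15, 30]
enqueue(9) -> [20, 25, 15, 30, 9]
enqueue(21) -> [20, 25, 15, 30, 9, 21]
Final queue (front to back): [20, 25, 15, 30, 9, 21]


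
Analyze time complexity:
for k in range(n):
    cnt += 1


Per nesting level: O(n) = O(n)
Complexity: O(n)


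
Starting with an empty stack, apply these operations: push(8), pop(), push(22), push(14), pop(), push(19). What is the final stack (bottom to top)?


push(8) -> [8]
pop() returns 8 -> []
push(22) -> [22]
push(14) -> [22, 14]
pop() returns 14 -> [22]
push(19) -> [22, 19]
Final stack (bottom to top): [22, 19]


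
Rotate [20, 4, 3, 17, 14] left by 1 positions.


Left rotate by 1: [4, 3, 17, 14, 20]


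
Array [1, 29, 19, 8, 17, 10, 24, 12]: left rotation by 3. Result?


Left rotate by 3: [8, 17, 10, 24, 12, 1, 29, 19]


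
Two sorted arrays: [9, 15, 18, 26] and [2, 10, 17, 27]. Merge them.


Compare heads, take smaller each step.
Merged: [2, 9, 10, 15, 17, 18, 26, 27]


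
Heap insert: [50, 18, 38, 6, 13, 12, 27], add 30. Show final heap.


Append 30: [50, 18, 38, 6, 13, 12, 27, 30]
Bubble up: swap idx 7(30) with idx 3(6); swap idx 3(30) with idx 1(18)
Result: [50, 30, 38, 18, 13, 12, 27, 6]


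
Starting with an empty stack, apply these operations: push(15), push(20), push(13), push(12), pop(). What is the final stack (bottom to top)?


push(15) -> [15]
push(20) -> [15, 20]
push(13) -> [15, 20, 13]
push(12) -> [15, 20, 13, 12]
pop() returns 12 -> [15, 20, 13]
Final stack (bottom to top): [15, 20, 13]


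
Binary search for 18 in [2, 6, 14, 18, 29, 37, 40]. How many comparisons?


Search for 18:
[0,6] mid=3 arr[3]=18
Total: 1 comparisons


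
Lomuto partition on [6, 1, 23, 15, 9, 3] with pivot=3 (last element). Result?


Elements <= 3 go left of pivot.
Result: [1, 3, 23, 15, 9, 6], pivot at index 1


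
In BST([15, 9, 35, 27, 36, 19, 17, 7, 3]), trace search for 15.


BST root = 15
Search for 15: compare at each node
Path: [15]


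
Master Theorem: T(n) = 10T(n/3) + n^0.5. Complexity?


a=10, b=3, c=0.5. log_3(10)=2.096 > c=0.5. Case 1: O(n^log_b(a)) = O(n^2.096)
Complexity: O(n^2.096)


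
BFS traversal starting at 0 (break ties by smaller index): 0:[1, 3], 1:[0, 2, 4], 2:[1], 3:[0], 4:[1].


BFS queue: start with [0]
Visit order: [0, 1, 3, 2, 4]


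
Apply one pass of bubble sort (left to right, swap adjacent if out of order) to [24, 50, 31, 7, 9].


After one pass: [24, 31, 7, 9, 50]


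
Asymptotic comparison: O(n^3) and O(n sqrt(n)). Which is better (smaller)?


n^1.5 grows slower than cubic
O(n sqrt(n)) is asymptotically smaller; O(n^3) grows faster


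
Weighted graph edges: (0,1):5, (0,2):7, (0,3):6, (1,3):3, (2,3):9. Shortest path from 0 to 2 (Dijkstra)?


Dijkstra from 0:
Distances: {0: 0, 1: 5, 2: 7, 3: 6}
Shortest distance to 2 = 7, path = [0, 2]


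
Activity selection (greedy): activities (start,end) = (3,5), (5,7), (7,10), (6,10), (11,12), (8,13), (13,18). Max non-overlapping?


Greedy: pick earliest-ending, then skip overlaps.
Selected (5 activities): [(3, 5), (5, 7), (7, 10), (11, 12), (13, 18)]


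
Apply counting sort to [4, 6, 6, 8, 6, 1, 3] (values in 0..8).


Count array: [0, 1, 0, 1, 1, 0, 3, 0, 1]
Reconstruct: [1, 3, 4, 6, 6, 6, 8]


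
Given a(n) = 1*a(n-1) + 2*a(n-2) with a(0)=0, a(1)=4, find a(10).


Build bottom-up:
...a(8)=340, a(9)=684, a(10)=1*684+2*340=1364


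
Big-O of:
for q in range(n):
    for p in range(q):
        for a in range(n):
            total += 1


Per nesting level: O(n) * O(n) [triangular over q] * O(n) = O(n^3)
Complexity: O(n^3)


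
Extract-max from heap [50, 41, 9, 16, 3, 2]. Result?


Max = 50
Replace root with last, heapify down
Resulting heap: [41, 16, 9, 2, 3]


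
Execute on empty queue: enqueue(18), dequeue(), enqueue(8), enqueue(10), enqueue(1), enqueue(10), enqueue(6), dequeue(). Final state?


enqueue(18) -> [18]
dequeue() returns 18 -> []
enqueue(8) -> [8]
enqueue(10) -> [8, 10]
enqueue(1) -> [8, 10, 1]
enqueue(10) -> [8, 10, 1, 10]
enqueue(6) -> [8, 10, 1, 10, 6]
dequeue() returns 8 -> [10, 1, 10, 6]
Final queue (front to back): [10, 1, 10, 6]


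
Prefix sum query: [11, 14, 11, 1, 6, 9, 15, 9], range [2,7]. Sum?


Prefix sums: [0, 11, 25, 36, 37, 43, 52, 67, 76]
Sum[2..7] = prefix[8] - prefix[2] = 76 - 25 = 51


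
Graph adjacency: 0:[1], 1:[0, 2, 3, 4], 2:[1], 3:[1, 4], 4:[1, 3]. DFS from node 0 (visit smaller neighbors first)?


DFS stack-based: start with [0]
Visit order: [0, 1, 2, 3, 4]


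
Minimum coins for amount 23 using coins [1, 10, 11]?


dp[0]=0; dp[i]=1+min(dp[i-c] for c in coins)
...dp[18]=8, dp[19]=9, dp[20]=2, dp[21]=2, dp[22]=2, dp[23]=3
Minimum coins for 23 = 3


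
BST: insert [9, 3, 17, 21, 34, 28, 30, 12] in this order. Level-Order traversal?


Root = 9; build tree by BST insertion.
Level-Order traversal: [9, 3, 17, 12, 21, 34, 28, 30]
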